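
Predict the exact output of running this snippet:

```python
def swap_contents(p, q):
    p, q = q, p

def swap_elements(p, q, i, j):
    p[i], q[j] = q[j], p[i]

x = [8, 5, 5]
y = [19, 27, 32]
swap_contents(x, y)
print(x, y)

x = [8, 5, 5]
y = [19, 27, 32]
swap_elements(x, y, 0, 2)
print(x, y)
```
[8, 5, 5] [19, 27, 32]
[32, 5, 5] [19, 27, 8]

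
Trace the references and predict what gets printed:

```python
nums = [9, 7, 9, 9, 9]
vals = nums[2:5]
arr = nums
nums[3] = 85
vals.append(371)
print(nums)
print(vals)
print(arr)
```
[9, 7, 9, 85, 9]
[9, 9, 9, 371]
[9, 7, 9, 85, 9]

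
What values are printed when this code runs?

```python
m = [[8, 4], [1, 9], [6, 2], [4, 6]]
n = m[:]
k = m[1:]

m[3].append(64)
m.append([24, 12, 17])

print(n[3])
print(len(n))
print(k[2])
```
[4, 6, 64]
4
[4, 6, 64]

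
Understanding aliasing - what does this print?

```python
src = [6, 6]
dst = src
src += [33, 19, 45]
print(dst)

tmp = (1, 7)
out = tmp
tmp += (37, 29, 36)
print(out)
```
[6, 6, 33, 19, 45]
(1, 7)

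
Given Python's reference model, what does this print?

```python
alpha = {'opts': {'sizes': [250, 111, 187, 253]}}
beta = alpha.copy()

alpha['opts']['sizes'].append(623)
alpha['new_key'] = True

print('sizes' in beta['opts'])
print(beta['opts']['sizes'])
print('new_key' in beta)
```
True
[250, 111, 187, 253, 623]
False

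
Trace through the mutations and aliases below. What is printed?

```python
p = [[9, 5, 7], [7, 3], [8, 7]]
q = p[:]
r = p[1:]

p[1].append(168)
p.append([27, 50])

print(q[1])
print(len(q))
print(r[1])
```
[7, 3, 168]
3
[8, 7]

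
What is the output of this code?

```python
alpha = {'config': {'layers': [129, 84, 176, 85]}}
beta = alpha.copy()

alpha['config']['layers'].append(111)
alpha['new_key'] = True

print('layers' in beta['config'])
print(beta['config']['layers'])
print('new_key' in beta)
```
True
[129, 84, 176, 85, 111]
False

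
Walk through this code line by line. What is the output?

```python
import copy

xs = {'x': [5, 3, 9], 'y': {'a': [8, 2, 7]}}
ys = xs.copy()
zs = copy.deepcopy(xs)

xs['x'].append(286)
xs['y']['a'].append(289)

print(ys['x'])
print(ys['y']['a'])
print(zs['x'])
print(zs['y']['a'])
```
[5, 3, 9, 286]
[8, 2, 7, 289]
[5, 3, 9]
[8, 2, 7]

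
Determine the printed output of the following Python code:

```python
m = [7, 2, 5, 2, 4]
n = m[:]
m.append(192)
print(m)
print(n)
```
[7, 2, 5, 2, 4, 192]
[7, 2, 5, 2, 4]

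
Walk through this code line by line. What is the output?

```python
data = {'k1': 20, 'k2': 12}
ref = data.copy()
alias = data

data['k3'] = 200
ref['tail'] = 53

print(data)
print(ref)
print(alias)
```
{'k1': 20, 'k2': 12, 'k3': 200}
{'k1': 20, 'k2': 12, 'tail': 53}
{'k1': 20, 'k2': 12, 'k3': 200}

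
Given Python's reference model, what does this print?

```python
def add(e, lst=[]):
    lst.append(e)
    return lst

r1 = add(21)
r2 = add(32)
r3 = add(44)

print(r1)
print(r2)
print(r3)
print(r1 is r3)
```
[21, 32, 44]
[21, 32, 44]
[21, 32, 44]
True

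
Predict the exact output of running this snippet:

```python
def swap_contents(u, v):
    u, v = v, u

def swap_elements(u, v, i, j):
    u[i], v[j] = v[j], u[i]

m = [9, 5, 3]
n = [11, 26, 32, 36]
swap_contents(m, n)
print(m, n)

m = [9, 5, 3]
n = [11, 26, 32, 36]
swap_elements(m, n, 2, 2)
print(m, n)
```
[9, 5, 3] [11, 26, 32, 36]
[9, 5, 32] [11, 26, 3, 36]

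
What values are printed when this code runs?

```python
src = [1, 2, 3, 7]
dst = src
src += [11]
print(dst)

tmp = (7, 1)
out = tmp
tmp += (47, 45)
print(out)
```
[1, 2, 3, 7, 11]
(7, 1)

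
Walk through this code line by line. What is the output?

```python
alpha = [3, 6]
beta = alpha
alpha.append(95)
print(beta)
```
[3, 6, 95]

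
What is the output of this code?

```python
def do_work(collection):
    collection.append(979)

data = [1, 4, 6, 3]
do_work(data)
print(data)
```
[1, 4, 6, 3, 979]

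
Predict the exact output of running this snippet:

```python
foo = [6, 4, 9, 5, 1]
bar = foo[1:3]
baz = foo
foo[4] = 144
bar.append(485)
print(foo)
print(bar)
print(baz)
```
[6, 4, 9, 5, 144]
[4, 9, 485]
[6, 4, 9, 5, 144]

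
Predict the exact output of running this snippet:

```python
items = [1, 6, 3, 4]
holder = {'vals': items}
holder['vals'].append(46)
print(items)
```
[1, 6, 3, 4, 46]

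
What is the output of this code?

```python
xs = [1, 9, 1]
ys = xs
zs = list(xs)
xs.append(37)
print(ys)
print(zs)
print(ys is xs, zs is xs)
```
[1, 9, 1, 37]
[1, 9, 1]
True False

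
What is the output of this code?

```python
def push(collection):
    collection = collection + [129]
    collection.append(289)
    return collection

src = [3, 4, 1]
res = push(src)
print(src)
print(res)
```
[3, 4, 1]
[3, 4, 1, 129, 289]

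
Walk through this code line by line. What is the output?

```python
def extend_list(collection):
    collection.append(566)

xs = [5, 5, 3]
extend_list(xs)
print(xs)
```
[5, 5, 3, 566]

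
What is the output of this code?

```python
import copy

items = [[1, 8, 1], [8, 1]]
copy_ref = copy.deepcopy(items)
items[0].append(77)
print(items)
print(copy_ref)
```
[[1, 8, 1, 77], [8, 1]]
[[1, 8, 1], [8, 1]]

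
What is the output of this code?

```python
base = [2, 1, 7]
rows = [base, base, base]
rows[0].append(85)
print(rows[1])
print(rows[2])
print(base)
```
[2, 1, 7, 85]
[2, 1, 7, 85]
[2, 1, 7, 85]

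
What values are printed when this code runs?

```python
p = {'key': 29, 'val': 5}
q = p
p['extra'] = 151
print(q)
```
{'key': 29, 'val': 5, 'extra': 151}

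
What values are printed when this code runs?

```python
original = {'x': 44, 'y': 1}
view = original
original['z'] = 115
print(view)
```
{'x': 44, 'y': 1, 'z': 115}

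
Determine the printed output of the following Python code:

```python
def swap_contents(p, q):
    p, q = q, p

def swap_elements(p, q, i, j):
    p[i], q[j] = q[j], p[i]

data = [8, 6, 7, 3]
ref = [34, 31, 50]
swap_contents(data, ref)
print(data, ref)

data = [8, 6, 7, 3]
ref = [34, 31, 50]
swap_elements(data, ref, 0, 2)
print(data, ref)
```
[8, 6, 7, 3] [34, 31, 50]
[50, 6, 7, 3] [34, 31, 8]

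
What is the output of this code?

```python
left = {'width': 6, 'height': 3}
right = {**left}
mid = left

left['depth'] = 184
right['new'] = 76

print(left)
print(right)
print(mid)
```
{'width': 6, 'height': 3, 'depth': 184}
{'width': 6, 'height': 3, 'new': 76}
{'width': 6, 'height': 3, 'depth': 184}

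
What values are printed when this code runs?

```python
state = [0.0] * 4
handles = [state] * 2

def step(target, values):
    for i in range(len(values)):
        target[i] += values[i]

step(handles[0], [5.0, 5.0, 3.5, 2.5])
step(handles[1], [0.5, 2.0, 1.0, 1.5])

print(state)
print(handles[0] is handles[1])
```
[5.5, 7.0, 4.5, 4.0]
True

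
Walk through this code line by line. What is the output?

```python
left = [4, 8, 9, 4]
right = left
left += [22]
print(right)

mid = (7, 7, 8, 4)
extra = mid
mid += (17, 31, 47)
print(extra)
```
[4, 8, 9, 4, 22]
(7, 7, 8, 4)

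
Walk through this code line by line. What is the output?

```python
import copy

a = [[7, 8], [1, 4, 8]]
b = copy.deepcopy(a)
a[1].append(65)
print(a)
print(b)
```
[[7, 8], [1, 4, 8, 65]]
[[7, 8], [1, 4, 8]]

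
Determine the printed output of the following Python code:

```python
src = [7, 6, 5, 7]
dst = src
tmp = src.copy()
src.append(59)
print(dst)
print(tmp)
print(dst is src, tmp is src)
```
[7, 6, 5, 7, 59]
[7, 6, 5, 7]
True False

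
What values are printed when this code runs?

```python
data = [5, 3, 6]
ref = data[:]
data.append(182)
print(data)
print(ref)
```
[5, 3, 6, 182]
[5, 3, 6]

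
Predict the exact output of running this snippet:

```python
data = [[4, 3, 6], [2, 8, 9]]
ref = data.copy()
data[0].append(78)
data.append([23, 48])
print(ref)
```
[[4, 3, 6, 78], [2, 8, 9]]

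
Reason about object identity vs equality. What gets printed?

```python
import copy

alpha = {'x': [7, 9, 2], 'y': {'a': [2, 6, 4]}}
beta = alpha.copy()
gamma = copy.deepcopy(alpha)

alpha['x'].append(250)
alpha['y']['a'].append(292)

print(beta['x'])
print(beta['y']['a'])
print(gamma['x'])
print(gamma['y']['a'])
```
[7, 9, 2, 250]
[2, 6, 4, 292]
[7, 9, 2]
[2, 6, 4]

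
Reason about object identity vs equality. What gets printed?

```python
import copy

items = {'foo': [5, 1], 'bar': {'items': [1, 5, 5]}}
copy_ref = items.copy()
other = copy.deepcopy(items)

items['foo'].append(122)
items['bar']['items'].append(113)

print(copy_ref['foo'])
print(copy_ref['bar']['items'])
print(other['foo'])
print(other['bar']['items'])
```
[5, 1, 122]
[1, 5, 5, 113]
[5, 1]
[1, 5, 5]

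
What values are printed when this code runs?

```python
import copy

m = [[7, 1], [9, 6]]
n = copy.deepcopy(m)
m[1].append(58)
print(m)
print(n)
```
[[7, 1], [9, 6, 58]]
[[7, 1], [9, 6]]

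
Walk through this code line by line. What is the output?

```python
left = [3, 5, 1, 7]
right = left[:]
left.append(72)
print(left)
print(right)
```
[3, 5, 1, 7, 72]
[3, 5, 1, 7]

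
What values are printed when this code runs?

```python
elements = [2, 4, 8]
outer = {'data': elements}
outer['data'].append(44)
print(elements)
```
[2, 4, 8, 44]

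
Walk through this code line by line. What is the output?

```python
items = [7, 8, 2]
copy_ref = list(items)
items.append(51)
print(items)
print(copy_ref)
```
[7, 8, 2, 51]
[7, 8, 2]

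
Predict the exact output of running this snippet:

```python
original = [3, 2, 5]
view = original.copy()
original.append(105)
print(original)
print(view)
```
[3, 2, 5, 105]
[3, 2, 5]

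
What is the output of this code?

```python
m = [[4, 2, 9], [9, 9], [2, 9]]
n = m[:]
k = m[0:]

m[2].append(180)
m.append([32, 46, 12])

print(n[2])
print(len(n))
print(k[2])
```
[2, 9, 180]
3
[2, 9, 180]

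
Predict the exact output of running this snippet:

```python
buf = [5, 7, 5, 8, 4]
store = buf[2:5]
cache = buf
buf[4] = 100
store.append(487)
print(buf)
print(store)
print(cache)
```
[5, 7, 5, 8, 100]
[5, 8, 4, 487]
[5, 7, 5, 8, 100]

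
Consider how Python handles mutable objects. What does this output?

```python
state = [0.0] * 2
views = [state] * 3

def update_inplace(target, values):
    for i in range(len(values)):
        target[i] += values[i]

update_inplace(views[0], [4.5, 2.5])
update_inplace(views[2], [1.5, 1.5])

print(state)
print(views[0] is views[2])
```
[6.0, 4.0]
True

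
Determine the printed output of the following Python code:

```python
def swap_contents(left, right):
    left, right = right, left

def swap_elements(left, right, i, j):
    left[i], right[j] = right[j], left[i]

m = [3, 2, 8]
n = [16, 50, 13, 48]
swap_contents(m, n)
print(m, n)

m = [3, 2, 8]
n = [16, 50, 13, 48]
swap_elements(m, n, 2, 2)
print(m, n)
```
[3, 2, 8] [16, 50, 13, 48]
[3, 2, 13] [16, 50, 8, 48]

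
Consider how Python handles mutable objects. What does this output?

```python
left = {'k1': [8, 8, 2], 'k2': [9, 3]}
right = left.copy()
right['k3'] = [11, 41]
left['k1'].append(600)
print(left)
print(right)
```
{'k1': [8, 8, 2, 600], 'k2': [9, 3]}
{'k1': [8, 8, 2, 600], 'k2': [9, 3], 'k3': [11, 41]}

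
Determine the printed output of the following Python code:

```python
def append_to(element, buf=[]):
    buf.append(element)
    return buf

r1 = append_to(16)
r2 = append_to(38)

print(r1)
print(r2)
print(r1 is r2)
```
[16, 38]
[16, 38]
True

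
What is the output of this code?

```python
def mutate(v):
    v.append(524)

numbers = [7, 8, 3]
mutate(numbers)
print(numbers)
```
[7, 8, 3, 524]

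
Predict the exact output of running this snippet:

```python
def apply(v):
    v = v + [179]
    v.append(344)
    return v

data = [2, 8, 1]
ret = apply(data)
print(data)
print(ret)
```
[2, 8, 1]
[2, 8, 1, 179, 344]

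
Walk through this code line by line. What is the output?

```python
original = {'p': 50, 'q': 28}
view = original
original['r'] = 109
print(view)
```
{'p': 50, 'q': 28, 'r': 109}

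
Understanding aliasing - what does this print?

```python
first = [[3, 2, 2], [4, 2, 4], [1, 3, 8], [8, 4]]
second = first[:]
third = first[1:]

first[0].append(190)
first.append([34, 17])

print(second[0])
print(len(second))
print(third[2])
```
[3, 2, 2, 190]
4
[8, 4]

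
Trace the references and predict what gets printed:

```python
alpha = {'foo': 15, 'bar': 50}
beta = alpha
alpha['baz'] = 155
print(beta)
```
{'foo': 15, 'bar': 50, 'baz': 155}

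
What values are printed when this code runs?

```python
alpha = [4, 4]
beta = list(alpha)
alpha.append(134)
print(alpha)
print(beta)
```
[4, 4, 134]
[4, 4]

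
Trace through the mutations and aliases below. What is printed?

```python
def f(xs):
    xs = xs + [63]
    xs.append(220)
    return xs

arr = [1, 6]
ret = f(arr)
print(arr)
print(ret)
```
[1, 6]
[1, 6, 63, 220]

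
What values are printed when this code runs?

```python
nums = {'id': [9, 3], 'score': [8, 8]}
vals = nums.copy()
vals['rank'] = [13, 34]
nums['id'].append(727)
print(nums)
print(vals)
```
{'id': [9, 3, 727], 'score': [8, 8]}
{'id': [9, 3, 727], 'score': [8, 8], 'rank': [13, 34]}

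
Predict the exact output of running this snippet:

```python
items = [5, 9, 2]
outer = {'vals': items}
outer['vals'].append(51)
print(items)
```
[5, 9, 2, 51]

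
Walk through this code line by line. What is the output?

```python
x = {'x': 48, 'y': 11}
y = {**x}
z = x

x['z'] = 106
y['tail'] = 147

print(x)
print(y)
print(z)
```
{'x': 48, 'y': 11, 'z': 106}
{'x': 48, 'y': 11, 'tail': 147}
{'x': 48, 'y': 11, 'z': 106}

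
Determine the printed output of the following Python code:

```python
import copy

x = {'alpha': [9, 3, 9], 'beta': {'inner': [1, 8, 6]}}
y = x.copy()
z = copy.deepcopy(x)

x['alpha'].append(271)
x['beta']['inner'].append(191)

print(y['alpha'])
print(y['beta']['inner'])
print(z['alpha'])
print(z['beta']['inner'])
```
[9, 3, 9, 271]
[1, 8, 6, 191]
[9, 3, 9]
[1, 8, 6]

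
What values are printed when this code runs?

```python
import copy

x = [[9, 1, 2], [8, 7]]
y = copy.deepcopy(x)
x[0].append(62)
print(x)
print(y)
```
[[9, 1, 2, 62], [8, 7]]
[[9, 1, 2], [8, 7]]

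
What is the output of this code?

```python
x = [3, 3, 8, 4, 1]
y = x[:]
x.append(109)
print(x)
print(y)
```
[3, 3, 8, 4, 1, 109]
[3, 3, 8, 4, 1]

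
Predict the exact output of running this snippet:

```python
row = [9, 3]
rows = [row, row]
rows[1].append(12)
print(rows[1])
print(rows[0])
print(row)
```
[9, 3, 12]
[9, 3, 12]
[9, 3, 12]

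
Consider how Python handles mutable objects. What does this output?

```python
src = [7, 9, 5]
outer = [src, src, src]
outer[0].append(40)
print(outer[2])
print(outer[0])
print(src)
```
[7, 9, 5, 40]
[7, 9, 5, 40]
[7, 9, 5, 40]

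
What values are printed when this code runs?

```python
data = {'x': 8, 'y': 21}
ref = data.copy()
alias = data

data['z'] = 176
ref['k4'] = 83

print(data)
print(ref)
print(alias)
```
{'x': 8, 'y': 21, 'z': 176}
{'x': 8, 'y': 21, 'k4': 83}
{'x': 8, 'y': 21, 'z': 176}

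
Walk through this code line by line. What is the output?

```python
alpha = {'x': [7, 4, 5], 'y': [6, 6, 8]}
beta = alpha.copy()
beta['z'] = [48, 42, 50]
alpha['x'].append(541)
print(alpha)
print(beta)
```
{'x': [7, 4, 5, 541], 'y': [6, 6, 8]}
{'x': [7, 4, 5, 541], 'y': [6, 6, 8], 'z': [48, 42, 50]}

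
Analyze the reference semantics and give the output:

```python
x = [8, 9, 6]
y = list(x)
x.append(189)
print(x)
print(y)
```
[8, 9, 6, 189]
[8, 9, 6]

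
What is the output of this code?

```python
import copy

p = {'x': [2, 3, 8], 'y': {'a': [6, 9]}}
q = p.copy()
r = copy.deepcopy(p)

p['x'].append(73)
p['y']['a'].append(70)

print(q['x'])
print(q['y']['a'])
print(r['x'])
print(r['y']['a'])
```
[2, 3, 8, 73]
[6, 9, 70]
[2, 3, 8]
[6, 9]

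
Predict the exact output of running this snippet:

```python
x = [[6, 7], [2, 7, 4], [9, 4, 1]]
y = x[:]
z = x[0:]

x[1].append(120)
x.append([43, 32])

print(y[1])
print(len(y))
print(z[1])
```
[2, 7, 4, 120]
3
[2, 7, 4, 120]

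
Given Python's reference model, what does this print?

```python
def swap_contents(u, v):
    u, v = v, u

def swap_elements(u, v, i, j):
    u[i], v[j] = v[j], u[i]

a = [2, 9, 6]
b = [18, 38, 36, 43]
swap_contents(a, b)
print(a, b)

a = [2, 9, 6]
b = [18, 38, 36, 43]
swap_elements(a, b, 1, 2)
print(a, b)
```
[2, 9, 6] [18, 38, 36, 43]
[2, 36, 6] [18, 38, 9, 43]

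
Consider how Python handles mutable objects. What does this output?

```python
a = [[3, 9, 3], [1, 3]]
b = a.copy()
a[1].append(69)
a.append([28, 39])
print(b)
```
[[3, 9, 3], [1, 3, 69]]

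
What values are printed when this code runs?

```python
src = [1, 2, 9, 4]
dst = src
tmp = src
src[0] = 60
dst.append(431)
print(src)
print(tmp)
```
[60, 2, 9, 4, 431]
[60, 2, 9, 4, 431]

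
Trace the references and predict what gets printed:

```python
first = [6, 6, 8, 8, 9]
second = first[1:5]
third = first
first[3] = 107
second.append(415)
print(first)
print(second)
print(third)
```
[6, 6, 8, 107, 9]
[6, 8, 8, 9, 415]
[6, 6, 8, 107, 9]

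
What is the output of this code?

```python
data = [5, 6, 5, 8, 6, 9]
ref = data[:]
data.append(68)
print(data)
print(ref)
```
[5, 6, 5, 8, 6, 9, 68]
[5, 6, 5, 8, 6, 9]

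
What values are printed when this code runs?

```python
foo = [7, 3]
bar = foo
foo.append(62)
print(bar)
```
[7, 3, 62]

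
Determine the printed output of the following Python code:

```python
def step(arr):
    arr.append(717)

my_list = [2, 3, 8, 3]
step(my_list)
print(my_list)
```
[2, 3, 8, 3, 717]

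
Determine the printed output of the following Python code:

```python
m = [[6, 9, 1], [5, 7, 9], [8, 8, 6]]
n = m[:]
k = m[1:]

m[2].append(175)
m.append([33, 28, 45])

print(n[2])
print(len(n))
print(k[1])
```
[8, 8, 6, 175]
3
[8, 8, 6, 175]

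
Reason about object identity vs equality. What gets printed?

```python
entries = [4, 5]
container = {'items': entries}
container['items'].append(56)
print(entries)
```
[4, 5, 56]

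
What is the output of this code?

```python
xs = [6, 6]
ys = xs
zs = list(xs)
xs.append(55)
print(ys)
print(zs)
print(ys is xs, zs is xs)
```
[6, 6, 55]
[6, 6]
True False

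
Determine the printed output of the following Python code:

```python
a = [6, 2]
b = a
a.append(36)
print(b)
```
[6, 2, 36]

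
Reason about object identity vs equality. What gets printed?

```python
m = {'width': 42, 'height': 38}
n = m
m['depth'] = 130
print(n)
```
{'width': 42, 'height': 38, 'depth': 130}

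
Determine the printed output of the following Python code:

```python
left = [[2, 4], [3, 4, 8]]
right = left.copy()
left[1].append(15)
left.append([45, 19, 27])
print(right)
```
[[2, 4], [3, 4, 8, 15]]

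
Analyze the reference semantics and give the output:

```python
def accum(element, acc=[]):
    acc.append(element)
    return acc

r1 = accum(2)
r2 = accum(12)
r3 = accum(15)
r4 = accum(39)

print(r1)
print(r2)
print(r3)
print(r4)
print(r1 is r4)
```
[2, 12, 15, 39]
[2, 12, 15, 39]
[2, 12, 15, 39]
[2, 12, 15, 39]
True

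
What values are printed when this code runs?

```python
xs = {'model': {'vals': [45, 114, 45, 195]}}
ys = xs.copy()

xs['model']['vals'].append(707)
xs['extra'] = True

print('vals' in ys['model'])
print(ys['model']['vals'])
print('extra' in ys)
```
True
[45, 114, 45, 195, 707]
False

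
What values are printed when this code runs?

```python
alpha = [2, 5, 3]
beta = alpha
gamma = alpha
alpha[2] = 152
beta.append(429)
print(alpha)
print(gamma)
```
[2, 5, 152, 429]
[2, 5, 152, 429]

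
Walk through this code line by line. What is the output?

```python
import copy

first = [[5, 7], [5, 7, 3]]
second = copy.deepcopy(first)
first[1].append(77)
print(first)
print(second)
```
[[5, 7], [5, 7, 3, 77]]
[[5, 7], [5, 7, 3]]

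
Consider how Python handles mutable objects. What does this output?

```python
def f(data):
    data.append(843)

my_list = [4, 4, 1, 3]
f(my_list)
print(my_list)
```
[4, 4, 1, 3, 843]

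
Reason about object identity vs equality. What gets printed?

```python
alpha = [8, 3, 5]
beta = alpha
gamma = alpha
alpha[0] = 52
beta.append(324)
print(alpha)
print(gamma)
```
[52, 3, 5, 324]
[52, 3, 5, 324]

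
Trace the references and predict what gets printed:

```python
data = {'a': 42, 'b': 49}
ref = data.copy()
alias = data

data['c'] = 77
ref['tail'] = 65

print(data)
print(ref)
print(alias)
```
{'a': 42, 'b': 49, 'c': 77}
{'a': 42, 'b': 49, 'tail': 65}
{'a': 42, 'b': 49, 'c': 77}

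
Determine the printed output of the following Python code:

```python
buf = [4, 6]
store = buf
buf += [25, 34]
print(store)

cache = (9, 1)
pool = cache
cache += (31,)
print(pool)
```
[4, 6, 25, 34]
(9, 1)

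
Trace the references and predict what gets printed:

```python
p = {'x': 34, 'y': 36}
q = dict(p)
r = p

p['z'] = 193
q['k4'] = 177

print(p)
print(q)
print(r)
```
{'x': 34, 'y': 36, 'z': 193}
{'x': 34, 'y': 36, 'k4': 177}
{'x': 34, 'y': 36, 'z': 193}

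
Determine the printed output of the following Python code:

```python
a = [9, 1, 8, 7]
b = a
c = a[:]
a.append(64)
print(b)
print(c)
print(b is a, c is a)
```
[9, 1, 8, 7, 64]
[9, 1, 8, 7]
True False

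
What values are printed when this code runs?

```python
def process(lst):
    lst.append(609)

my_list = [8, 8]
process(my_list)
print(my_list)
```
[8, 8, 609]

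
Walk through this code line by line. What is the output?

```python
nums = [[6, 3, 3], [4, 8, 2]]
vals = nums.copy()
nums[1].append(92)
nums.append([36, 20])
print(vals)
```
[[6, 3, 3], [4, 8, 2, 92]]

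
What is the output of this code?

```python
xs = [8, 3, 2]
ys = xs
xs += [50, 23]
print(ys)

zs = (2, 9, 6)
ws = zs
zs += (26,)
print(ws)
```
[8, 3, 2, 50, 23]
(2, 9, 6)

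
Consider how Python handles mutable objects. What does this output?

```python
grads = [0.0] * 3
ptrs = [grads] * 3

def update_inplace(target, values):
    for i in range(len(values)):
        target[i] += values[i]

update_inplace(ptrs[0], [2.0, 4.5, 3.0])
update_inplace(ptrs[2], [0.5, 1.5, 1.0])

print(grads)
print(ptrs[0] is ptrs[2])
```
[2.5, 6.0, 4.0]
True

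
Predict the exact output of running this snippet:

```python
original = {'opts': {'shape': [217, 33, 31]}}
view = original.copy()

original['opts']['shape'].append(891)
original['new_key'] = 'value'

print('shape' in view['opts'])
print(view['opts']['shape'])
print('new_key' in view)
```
True
[217, 33, 31, 891]
False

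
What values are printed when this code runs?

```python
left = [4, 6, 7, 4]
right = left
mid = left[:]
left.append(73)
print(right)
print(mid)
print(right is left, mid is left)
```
[4, 6, 7, 4, 73]
[4, 6, 7, 4]
True False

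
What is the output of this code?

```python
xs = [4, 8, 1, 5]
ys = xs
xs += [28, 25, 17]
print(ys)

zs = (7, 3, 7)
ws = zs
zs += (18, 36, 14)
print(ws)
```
[4, 8, 1, 5, 28, 25, 17]
(7, 3, 7)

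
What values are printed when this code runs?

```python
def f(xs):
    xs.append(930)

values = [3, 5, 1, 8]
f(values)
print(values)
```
[3, 5, 1, 8, 930]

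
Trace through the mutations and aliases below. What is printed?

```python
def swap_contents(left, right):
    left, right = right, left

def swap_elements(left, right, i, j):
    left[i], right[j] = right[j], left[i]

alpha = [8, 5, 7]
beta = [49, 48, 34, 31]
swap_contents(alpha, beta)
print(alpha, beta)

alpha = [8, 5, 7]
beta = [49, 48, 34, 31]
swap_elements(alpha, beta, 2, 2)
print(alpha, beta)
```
[8, 5, 7] [49, 48, 34, 31]
[8, 5, 34] [49, 48, 7, 31]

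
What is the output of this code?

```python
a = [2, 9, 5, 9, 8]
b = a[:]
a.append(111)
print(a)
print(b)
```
[2, 9, 5, 9, 8, 111]
[2, 9, 5, 9, 8]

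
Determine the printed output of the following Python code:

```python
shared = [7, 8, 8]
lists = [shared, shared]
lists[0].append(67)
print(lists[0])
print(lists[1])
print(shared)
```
[7, 8, 8, 67]
[7, 8, 8, 67]
[7, 8, 8, 67]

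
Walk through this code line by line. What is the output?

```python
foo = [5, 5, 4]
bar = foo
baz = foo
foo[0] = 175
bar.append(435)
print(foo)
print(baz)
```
[175, 5, 4, 435]
[175, 5, 4, 435]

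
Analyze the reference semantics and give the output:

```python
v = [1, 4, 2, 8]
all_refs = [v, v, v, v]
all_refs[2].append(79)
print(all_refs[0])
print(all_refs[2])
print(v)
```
[1, 4, 2, 8, 79]
[1, 4, 2, 8, 79]
[1, 4, 2, 8, 79]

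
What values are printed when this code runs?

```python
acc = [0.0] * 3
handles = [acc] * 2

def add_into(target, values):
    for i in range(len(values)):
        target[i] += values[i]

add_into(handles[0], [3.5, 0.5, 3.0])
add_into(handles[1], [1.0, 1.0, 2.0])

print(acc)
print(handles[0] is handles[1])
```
[4.5, 1.5, 5.0]
True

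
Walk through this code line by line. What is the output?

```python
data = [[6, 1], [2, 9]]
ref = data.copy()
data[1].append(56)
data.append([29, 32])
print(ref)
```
[[6, 1], [2, 9, 56]]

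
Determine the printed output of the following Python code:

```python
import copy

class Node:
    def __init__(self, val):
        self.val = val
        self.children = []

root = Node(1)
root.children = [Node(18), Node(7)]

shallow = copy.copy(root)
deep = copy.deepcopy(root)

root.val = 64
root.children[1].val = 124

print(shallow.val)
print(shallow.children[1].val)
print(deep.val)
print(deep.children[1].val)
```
1
124
1
7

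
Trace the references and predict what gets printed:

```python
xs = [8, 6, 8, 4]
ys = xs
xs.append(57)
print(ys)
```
[8, 6, 8, 4, 57]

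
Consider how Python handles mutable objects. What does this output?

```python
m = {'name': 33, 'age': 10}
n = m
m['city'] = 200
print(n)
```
{'name': 33, 'age': 10, 'city': 200}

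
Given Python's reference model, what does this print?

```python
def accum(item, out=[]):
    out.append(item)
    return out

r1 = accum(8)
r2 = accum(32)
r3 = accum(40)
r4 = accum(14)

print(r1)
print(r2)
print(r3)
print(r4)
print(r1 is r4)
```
[8, 32, 40, 14]
[8, 32, 40, 14]
[8, 32, 40, 14]
[8, 32, 40, 14]
True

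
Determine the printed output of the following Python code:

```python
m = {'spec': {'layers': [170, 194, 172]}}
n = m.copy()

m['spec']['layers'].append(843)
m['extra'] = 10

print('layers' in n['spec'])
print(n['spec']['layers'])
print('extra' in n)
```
True
[170, 194, 172, 843]
False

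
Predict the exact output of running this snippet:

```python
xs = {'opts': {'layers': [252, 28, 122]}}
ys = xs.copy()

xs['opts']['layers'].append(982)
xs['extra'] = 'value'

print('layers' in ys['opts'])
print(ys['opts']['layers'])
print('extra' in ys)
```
True
[252, 28, 122, 982]
False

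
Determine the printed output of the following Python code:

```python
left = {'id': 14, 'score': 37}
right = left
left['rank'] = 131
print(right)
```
{'id': 14, 'score': 37, 'rank': 131}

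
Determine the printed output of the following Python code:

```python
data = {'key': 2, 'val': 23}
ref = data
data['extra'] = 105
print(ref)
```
{'key': 2, 'val': 23, 'extra': 105}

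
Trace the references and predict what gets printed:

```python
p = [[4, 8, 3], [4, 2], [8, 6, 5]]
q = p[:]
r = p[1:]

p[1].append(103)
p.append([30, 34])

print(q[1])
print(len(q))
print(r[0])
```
[4, 2, 103]
3
[4, 2, 103]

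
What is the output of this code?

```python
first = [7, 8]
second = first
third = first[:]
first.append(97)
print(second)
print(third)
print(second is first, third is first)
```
[7, 8, 97]
[7, 8]
True False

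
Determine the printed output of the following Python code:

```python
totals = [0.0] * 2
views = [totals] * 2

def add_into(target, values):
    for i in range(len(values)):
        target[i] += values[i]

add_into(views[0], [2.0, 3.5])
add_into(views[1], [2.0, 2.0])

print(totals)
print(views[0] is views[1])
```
[4.0, 5.5]
True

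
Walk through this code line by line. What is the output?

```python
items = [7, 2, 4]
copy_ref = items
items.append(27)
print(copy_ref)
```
[7, 2, 4, 27]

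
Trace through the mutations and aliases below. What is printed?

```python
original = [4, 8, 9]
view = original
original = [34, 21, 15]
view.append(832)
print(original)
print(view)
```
[34, 21, 15]
[4, 8, 9, 832]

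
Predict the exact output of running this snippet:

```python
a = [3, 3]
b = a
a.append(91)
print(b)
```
[3, 3, 91]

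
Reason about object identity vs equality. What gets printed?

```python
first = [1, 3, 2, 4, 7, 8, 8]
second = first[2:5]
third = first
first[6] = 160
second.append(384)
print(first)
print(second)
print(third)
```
[1, 3, 2, 4, 7, 8, 160]
[2, 4, 7, 384]
[1, 3, 2, 4, 7, 8, 160]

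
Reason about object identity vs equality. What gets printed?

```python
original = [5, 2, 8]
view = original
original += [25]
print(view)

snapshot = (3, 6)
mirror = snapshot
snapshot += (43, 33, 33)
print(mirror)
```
[5, 2, 8, 25]
(3, 6)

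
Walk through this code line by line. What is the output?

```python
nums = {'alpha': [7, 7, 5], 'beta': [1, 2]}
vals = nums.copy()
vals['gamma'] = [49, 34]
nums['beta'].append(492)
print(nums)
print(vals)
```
{'alpha': [7, 7, 5], 'beta': [1, 2, 492]}
{'alpha': [7, 7, 5], 'beta': [1, 2, 492], 'gamma': [49, 34]}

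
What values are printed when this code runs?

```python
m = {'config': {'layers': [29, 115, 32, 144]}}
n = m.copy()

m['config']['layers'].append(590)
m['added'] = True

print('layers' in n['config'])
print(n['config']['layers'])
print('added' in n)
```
True
[29, 115, 32, 144, 590]
False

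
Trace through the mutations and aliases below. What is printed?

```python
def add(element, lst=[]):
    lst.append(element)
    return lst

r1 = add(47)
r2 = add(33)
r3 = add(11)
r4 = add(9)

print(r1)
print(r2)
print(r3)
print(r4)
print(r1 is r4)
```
[47, 33, 11, 9]
[47, 33, 11, 9]
[47, 33, 11, 9]
[47, 33, 11, 9]
True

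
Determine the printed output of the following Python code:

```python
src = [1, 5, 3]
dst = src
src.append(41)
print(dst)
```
[1, 5, 3, 41]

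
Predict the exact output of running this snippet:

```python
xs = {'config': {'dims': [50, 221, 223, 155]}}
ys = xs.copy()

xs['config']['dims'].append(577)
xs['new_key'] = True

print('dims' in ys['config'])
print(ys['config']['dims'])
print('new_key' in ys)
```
True
[50, 221, 223, 155, 577]
False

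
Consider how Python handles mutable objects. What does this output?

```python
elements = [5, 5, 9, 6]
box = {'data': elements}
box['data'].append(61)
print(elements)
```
[5, 5, 9, 6, 61]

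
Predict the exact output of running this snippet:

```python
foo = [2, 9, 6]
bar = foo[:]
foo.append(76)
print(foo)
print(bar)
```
[2, 9, 6, 76]
[2, 9, 6]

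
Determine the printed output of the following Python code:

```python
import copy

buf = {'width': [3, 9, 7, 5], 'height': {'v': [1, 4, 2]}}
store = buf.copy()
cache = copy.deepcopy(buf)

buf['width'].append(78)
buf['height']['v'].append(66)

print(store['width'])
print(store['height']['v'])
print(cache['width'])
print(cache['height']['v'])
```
[3, 9, 7, 5, 78]
[1, 4, 2, 66]
[3, 9, 7, 5]
[1, 4, 2]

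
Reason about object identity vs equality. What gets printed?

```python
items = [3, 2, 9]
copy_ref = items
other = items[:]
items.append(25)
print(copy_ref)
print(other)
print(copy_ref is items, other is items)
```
[3, 2, 9, 25]
[3, 2, 9]
True False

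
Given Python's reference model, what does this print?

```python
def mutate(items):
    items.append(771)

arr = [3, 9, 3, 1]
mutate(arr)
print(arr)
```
[3, 9, 3, 1, 771]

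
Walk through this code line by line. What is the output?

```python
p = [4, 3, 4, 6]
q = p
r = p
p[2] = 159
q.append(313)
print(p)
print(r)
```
[4, 3, 159, 6, 313]
[4, 3, 159, 6, 313]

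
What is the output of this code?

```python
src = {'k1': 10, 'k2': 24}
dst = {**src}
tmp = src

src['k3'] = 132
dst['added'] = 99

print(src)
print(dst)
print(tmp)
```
{'k1': 10, 'k2': 24, 'k3': 132}
{'k1': 10, 'k2': 24, 'added': 99}
{'k1': 10, 'k2': 24, 'k3': 132}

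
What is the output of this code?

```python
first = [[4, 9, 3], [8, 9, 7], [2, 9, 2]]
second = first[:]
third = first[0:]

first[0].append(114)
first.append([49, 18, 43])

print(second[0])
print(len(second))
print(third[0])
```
[4, 9, 3, 114]
3
[4, 9, 3, 114]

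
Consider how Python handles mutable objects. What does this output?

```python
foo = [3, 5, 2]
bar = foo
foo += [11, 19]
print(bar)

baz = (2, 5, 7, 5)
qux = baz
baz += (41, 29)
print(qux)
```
[3, 5, 2, 11, 19]
(2, 5, 7, 5)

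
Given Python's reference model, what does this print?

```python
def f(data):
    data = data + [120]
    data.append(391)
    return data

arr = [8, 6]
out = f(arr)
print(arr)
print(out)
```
[8, 6]
[8, 6, 120, 391]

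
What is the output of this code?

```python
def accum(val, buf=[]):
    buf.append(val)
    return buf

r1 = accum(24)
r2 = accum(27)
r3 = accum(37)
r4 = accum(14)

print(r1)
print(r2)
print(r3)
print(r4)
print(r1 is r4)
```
[24, 27, 37, 14]
[24, 27, 37, 14]
[24, 27, 37, 14]
[24, 27, 37, 14]
True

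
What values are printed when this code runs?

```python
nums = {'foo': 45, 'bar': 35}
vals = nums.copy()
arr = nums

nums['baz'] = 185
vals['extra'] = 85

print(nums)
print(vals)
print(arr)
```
{'foo': 45, 'bar': 35, 'baz': 185}
{'foo': 45, 'bar': 35, 'extra': 85}
{'foo': 45, 'bar': 35, 'baz': 185}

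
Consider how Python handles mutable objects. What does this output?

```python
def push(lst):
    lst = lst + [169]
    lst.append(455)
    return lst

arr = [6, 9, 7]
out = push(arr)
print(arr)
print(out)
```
[6, 9, 7]
[6, 9, 7, 169, 455]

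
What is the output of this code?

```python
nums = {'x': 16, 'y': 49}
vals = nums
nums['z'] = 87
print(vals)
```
{'x': 16, 'y': 49, 'z': 87}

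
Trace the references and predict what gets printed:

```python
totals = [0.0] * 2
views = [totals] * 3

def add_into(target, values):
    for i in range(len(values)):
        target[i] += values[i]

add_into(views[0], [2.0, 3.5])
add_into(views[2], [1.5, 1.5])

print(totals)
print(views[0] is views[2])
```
[3.5, 5.0]
True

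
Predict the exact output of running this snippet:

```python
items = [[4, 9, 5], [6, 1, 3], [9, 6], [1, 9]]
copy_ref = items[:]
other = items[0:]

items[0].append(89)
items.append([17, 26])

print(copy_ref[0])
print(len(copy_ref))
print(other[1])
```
[4, 9, 5, 89]
4
[6, 1, 3]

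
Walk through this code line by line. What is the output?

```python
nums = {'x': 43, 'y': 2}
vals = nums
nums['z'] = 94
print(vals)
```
{'x': 43, 'y': 2, 'z': 94}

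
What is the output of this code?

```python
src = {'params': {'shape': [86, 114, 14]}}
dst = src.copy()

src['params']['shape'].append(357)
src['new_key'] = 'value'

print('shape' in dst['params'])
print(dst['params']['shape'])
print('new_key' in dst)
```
True
[86, 114, 14, 357]
False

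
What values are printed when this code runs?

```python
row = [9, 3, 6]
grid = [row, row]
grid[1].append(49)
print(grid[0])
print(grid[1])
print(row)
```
[9, 3, 6, 49]
[9, 3, 6, 49]
[9, 3, 6, 49]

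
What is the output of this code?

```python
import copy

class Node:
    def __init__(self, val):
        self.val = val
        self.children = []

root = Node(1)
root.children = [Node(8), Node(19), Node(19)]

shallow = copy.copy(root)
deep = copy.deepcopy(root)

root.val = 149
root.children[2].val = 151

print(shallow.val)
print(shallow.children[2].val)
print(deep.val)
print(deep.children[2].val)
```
1
151
1
19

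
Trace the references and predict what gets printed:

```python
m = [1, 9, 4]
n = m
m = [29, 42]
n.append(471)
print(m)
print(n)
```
[29, 42]
[1, 9, 4, 471]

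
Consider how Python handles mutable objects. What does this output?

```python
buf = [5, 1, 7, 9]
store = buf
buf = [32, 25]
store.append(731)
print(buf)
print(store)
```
[32, 25]
[5, 1, 7, 9, 731]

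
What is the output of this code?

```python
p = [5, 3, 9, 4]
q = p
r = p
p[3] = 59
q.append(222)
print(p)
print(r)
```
[5, 3, 9, 59, 222]
[5, 3, 9, 59, 222]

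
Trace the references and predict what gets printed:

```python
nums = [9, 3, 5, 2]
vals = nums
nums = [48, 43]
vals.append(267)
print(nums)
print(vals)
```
[48, 43]
[9, 3, 5, 2, 267]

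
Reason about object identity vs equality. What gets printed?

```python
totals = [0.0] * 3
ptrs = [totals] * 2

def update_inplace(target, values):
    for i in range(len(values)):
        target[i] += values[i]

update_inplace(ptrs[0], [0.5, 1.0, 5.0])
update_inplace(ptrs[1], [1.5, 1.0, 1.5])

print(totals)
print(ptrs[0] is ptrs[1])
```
[2.0, 2.0, 6.5]
True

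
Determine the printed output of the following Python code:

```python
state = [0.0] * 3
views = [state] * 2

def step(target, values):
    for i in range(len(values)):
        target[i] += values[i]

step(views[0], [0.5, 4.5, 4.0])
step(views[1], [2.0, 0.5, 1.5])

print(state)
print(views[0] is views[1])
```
[2.5, 5.0, 5.5]
True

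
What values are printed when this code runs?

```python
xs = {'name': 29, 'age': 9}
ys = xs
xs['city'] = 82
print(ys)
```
{'name': 29, 'age': 9, 'city': 82}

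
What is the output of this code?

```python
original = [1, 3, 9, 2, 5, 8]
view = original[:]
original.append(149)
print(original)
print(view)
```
[1, 3, 9, 2, 5, 8, 149]
[1, 3, 9, 2, 5, 8]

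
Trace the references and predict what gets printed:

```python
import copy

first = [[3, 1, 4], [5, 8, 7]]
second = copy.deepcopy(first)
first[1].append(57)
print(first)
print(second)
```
[[3, 1, 4], [5, 8, 7, 57]]
[[3, 1, 4], [5, 8, 7]]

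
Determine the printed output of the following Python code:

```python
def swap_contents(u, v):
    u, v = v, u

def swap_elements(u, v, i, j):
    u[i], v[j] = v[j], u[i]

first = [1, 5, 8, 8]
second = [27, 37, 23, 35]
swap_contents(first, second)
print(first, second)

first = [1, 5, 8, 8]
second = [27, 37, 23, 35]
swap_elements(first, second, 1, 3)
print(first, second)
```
[1, 5, 8, 8] [27, 37, 23, 35]
[1, 35, 8, 8] [27, 37, 23, 5]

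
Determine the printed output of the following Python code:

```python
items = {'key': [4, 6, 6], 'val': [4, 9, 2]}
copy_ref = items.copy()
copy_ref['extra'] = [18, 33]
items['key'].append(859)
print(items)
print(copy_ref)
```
{'key': [4, 6, 6, 859], 'val': [4, 9, 2]}
{'key': [4, 6, 6, 859], 'val': [4, 9, 2], 'extra': [18, 33]}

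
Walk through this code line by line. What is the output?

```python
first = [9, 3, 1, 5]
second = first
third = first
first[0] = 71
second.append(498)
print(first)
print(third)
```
[71, 3, 1, 5, 498]
[71, 3, 1, 5, 498]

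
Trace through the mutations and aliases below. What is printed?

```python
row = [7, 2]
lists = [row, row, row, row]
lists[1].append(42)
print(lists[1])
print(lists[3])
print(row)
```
[7, 2, 42]
[7, 2, 42]
[7, 2, 42]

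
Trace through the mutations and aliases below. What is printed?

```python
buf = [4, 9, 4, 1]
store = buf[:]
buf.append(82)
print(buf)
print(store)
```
[4, 9, 4, 1, 82]
[4, 9, 4, 1]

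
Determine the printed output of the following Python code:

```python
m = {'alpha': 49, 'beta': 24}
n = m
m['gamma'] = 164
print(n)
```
{'alpha': 49, 'beta': 24, 'gamma': 164}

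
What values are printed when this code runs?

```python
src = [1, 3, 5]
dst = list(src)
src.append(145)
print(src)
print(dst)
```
[1, 3, 5, 145]
[1, 3, 5]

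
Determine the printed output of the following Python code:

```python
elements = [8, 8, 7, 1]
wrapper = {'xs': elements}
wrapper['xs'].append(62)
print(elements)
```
[8, 8, 7, 1, 62]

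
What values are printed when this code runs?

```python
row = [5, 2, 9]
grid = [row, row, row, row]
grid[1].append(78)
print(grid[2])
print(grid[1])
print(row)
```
[5, 2, 9, 78]
[5, 2, 9, 78]
[5, 2, 9, 78]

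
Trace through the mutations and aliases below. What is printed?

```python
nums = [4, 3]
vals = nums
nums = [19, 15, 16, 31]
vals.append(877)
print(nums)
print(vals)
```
[19, 15, 16, 31]
[4, 3, 877]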